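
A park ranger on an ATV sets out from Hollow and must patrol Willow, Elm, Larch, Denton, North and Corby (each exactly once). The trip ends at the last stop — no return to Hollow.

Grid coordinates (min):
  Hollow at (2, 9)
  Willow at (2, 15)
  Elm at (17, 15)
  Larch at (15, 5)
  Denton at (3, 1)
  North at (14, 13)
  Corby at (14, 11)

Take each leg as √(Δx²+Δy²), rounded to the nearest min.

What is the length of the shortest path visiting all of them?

Minimum one-way distance = 45 min.

There are 6! = 720 possible orderings.
Hollow→Willow→Elm→Larch→Denton→North→Corby: 6+15+10+13+16+2 = 62
Hollow→Willow→Elm→Larch→Denton→Corby→North: 6+15+10+13+15+2 = 61
Hollow→Willow→Elm→Larch→North→Denton→Corby: 6+15+10+8+16+15 = 70
Hollow→Willow→Elm→Larch→North→Corby→Denton: 6+15+10+8+2+15 = 56
Hollow→Willow→Elm→Larch→Corby→Denton→North: 6+15+10+6+15+16 = 68
Hollow→Willow→Elm→Larch→Corby→North→Denton: 6+15+10+6+2+16 = 55
Hollow→Willow→Elm→Denton→Larch→North→Corby: 6+15+20+13+8+2 = 64
Hollow→Willow→Elm→Denton→Larch→Corby→North: 6+15+20+13+6+2 = 62
… (712 more)
Hollow→Willow→Denton→Larch→Corby→North→Elm: 6+14+13+6+2+4 = 45  ← best
The minimum is 45.
One shortest path: Hollow → Willow → Denton → Larch → Corby → North → Elm.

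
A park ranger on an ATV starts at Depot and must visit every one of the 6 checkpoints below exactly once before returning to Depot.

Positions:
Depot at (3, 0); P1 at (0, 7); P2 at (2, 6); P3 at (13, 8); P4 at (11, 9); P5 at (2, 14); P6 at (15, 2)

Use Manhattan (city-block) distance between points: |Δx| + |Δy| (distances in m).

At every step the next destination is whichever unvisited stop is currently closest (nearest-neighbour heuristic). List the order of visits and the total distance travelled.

Nearest-neighbour total = 58 m; route Depot → P2 → P1 → P5 → P4 → P3 → P6 → Depot.

At Depot the remaining stops are P2 7, P1 10, P6 14, P5 15, P4 17, P3 18; go to P2.
At P2 the remaining stops are P1 3, P5 8, P4 12, P3 13, P6 17; go to P1.
At P1 the remaining stops are P5 9, P4 13, P3 14, P6 20; go to P5.
At P5 the remaining stops are P4 14, P3 17, P6 25; go to P4.
At P4 the remaining stops are P3 3, P6 11; go to P3.
At P3 the remaining stops are P6 8; go to P6.
Return P6→Depot: 14.
Total = 7 + 3 + 9 + 14 + 3 + 8 + 14 = 58.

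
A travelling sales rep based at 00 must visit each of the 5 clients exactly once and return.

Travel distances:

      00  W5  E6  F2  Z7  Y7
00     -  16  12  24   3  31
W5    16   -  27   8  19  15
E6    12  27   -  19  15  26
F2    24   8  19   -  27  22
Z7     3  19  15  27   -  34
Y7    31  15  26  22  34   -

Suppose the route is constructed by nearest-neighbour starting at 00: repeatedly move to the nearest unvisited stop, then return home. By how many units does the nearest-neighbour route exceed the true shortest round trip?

00: Z7=3, E6=12, W5=16, F2=24, Y7=31 ⇒ Z7
Z7: E6=15, W5=19, F2=27, Y7=34 ⇒ E6
E6: F2=19, Y7=26, W5=27 ⇒ F2
F2: W5=8, Y7=22 ⇒ W5
W5: Y7=15 ⇒ Y7
NN route 00 → Z7 → E6 → F2 → W5 → Y7 → 00 costs 91.
Optimal: 00 → W5 → F2 → Y7 → E6 → Z7 → 00 costs 90 (by enumerating all 60 distinct tours).
Excess = 91 − 90 = 1.

1 longer than the optimal tour.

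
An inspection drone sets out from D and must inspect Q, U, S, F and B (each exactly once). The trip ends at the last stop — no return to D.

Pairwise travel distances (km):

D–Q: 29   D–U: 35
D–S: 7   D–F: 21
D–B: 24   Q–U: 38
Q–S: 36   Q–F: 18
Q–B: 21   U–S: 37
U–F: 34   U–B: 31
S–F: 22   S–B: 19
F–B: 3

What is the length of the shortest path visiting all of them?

There are 5! = 120 possible orderings.
D→Q→U→S→F→B: 29+38+37+22+3 = 129
D→Q→U→S→B→F: 29+38+37+19+3 = 126
D→Q→U→F→S→B: 29+38+34+22+19 = 142
D→Q→U→F→B→S: 29+38+34+3+19 = 123
D→Q→U→B→S→F: 29+38+31+19+22 = 139
D→Q→U→B→F→S: 29+38+31+3+22 = 123
D→Q→S→U→F→B: 29+36+37+34+3 = 139
D→Q→S→U→B→F: 29+36+37+31+3 = 136
D→Q→S→F→U→B: 29+36+22+34+31 = 152
D→Q→S→F→B→U: 29+36+22+3+31 = 121
D→Q→S→B→U→F: 29+36+19+31+34 = 149
D→Q→S→B→F→U: 29+36+19+3+34 = 121
D→Q→F→U→S→B: 29+18+34+37+19 = 137
D→Q→F→U→B→S: 29+18+34+31+19 = 131
… (106 more)
D→S→B→F→Q→U: 7+19+3+18+38 = 85  ← best
The minimum is 85.
One shortest path: D → S → B → F → Q → U.

Shortest open route: 85 km.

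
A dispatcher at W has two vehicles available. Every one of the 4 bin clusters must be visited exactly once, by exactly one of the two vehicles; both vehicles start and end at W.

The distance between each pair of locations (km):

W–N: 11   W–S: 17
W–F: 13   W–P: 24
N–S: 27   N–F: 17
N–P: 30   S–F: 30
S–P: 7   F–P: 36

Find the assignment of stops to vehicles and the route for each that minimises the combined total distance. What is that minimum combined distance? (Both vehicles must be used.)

89 km — the smallest possible combined total.

Check every non-empty split of the stops between the two vehicles; for each half take its own optimal tour:
  {N} + {S, F, P}: 22 + 73 = 95
  {S} + {N, F, P}: 34 + 84 = 118
  {N, S} + {F, P}: 55 + 73 = 128
  {F} + {N, S, P}: 26 + 65 = 91
  {N, F} + {S, P}: 41 + 48 = 89
  {S, F} + {N, P}: 60 + 65 = 125
  … (7 splits in total)
Best: vehicle 1 W → N → F → W = 41; vehicle 2 W → S → P → W = 48; combined 89.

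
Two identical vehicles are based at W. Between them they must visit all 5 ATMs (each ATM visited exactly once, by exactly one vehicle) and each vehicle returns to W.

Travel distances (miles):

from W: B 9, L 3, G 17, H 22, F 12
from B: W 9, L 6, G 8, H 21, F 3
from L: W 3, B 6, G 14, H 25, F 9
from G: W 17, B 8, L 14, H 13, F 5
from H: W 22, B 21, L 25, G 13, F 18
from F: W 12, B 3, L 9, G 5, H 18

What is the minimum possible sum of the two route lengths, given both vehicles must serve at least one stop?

Check every non-empty split of the stops between the two vehicles; for each half take its own optimal tour:
  {B} + {L, G, H, F}: 18 + 52 = 70
  {L} + {B, G, H, F}: 6 + 52 = 58
  {B, L} + {G, H, F}: 18 + 52 = 70
  {G} + {B, L, H, F}: 34 + 52 = 86
  {B, G} + {L, H, F}: 34 + 52 = 86
  {L, G} + {B, H, F}: 34 + 52 = 86
  … (15 splits in total)
Best: vehicle 1 W → L → W = 6; vehicle 2 W → B → F → G → H → W = 52; combined 58.

Minimum combined distance: 58 miles.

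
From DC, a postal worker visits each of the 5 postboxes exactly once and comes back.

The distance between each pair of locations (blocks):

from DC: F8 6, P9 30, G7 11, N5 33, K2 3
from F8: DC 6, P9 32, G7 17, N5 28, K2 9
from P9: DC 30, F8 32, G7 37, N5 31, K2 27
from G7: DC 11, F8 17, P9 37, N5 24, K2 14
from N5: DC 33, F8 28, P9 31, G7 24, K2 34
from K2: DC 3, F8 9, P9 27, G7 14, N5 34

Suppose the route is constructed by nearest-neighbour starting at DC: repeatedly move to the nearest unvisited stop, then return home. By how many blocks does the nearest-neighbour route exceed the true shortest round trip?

The nearest-neighbour route is 6 blocks longer than optimal.

From DC: K2=3, F8=6, G7=11, P9=30, N5=33 → choose K2 (3).
From K2: F8=9, G7=14, P9=27, N5=34 → choose F8 (9).
From F8: G7=17, N5=28, P9=32 → choose G7 (17).
From G7: N5=24, P9=37 → choose N5 (24).
From N5: P9=31 → choose P9 (31).
NN route DC → K2 → F8 → G7 → N5 → P9 → DC costs 114.
Optimal: DC → F8 → G7 → N5 → P9 → K2 → DC costs 108 (by enumerating all 60 distinct tours).
Excess = 114 − 108 = 6.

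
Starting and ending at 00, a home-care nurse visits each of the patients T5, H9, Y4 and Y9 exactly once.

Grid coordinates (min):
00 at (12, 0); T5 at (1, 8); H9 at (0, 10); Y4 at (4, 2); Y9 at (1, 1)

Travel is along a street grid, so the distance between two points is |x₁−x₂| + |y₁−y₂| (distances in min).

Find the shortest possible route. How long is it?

With 4 stops there are 4!/2 = 12 distinct round trips (a route and its reverse cost the same).
00 - T5 - H9 - Y4 - Y9 - 00: 19+3+12+4+12 = 50
00 - T5 - H9 - Y9 - Y4 - 00: 19+3+10+4+10 = 46
00 - T5 - Y4 - H9 - Y9 - 00: 19+9+12+10+12 = 62
00 - T5 - Y4 - Y9 - H9 - 00: 19+9+4+10+22 = 64
00 - T5 - Y9 - H9 - Y4 - 00: 19+7+10+12+10 = 58
00 - T5 - Y9 - Y4 - H9 - 00: 19+7+4+12+22 = 64
00 - H9 - T5 - Y4 - Y9 - 00: 22+3+9+4+12 = 50
00 - H9 - T5 - Y9 - Y4 - 00: 22+3+7+4+10 = 46
00 - H9 - Y4 - T5 - Y9 - 00: 22+12+9+7+12 = 62
00 - H9 - Y9 - T5 - Y4 - 00: 22+10+7+9+10 = 58
00 - Y4 - T5 - H9 - Y9 - 00: 10+9+3+10+12 = 44
00 - Y4 - H9 - T5 - Y9 - 00: 10+12+3+7+12 = 44
The minimum is 44.
One optimal route: 00 → Y4 → T5 → H9 → Y9 → 00 (or its reverse).

Shortest round trip = 44 min.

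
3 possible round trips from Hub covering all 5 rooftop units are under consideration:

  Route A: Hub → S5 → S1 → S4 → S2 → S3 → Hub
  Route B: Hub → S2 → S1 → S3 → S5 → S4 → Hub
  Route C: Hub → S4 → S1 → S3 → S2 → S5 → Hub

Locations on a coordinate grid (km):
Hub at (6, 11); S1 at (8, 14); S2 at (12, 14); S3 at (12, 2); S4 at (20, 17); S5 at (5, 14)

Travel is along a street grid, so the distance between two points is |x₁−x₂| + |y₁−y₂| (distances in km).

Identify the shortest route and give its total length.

Route A: 4 + 3 + 15 + 11 + 12 + 15 = 60
Route B: 9 + 4 + 16 + 19 + 18 + 20 = 86
Route C: 20 + 15 + 16 + 12 + 7 + 4 = 74

60 km — Route A is the shortest.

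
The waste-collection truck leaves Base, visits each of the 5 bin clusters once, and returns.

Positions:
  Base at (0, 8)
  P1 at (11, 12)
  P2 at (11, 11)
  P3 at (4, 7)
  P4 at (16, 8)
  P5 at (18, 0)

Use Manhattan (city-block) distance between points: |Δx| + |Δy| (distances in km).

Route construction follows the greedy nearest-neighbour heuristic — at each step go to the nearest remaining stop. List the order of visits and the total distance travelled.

62 km along Base → P3 → P2 → P1 → P4 → P5 → Base.

Base → [P3:5 / P2:14 / P1:15 / P4:16 / P5:26] → P3 (5)
P3 → [P2:11 / P1:12 / P4:13 / P5:21] → P2 (11)
P2 → [P1:1 / P4:8 / P5:18] → P1 (1)
P1 → [P4:9 / P5:19] → P4 (9)
P4 → [P5:10] → P5 (10)
Return P5→Base: 26.
Total = 5 + 11 + 1 + 9 + 10 + 26 = 62.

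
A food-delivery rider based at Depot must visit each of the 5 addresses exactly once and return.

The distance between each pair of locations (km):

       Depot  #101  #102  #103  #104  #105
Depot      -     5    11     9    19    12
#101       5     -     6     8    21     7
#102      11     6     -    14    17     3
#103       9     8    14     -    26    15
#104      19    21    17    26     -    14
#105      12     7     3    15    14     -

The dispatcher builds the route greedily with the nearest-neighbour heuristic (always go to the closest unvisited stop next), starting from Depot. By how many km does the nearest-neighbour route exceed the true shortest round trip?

From Depot: #101=5, #103=9, #102=11, #105=12, #104=19 → choose #101 (5).
From #101: #102=6, #105=7, #103=8, #104=21 → choose #102 (6).
From #102: #105=3, #103=14, #104=17 → choose #105 (3).
From #105: #104=14, #103=15 → choose #104 (14).
From #104: #103=26 → choose #103 (26).
NN route Depot → #101 → #102 → #105 → #104 → #103 → Depot costs 63.
Optimal: Depot → #103 → #101 → #102 → #105 → #104 → Depot costs 59 (by enumerating all 60 distinct tours).
Excess = 63 − 59 = 4.

Excess over optimum: 4 km.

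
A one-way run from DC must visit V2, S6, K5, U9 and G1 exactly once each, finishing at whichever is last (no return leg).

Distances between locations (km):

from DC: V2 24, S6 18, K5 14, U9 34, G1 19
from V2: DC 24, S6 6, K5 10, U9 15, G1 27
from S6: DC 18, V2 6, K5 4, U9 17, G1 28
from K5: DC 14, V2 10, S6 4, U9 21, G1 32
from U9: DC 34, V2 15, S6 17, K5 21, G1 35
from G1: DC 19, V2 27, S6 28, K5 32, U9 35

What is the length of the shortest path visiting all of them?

74 km — the minimum one-way total.

There are 5! = 120 possible orderings.
DC→V2→S6→K5→U9→G1: 24+6+4+21+35 = 90
DC→V2→S6→K5→G1→U9: 24+6+4+32+35 = 101
DC→V2→S6→U9→K5→G1: 24+6+17+21+32 = 100
DC→V2→S6→U9→G1→K5: 24+6+17+35+32 = 114
DC→V2→S6→G1→K5→U9: 24+6+28+32+21 = 111
DC→V2→S6→G1→U9→K5: 24+6+28+35+21 = 114
DC→V2→K5→S6→U9→G1: 24+10+4+17+35 = 90
DC→V2→K5→S6→G1→U9: 24+10+4+28+35 = 101
DC→V2→K5→U9→S6→G1: 24+10+21+17+28 = 100
DC→V2→K5→U9→G1→S6: 24+10+21+35+28 = 118
DC→V2→K5→G1→S6→U9: 24+10+32+28+17 = 111
DC→V2→K5→G1→U9→S6: 24+10+32+35+17 = 118
DC→V2→U9→S6→K5→G1: 24+15+17+4+32 = 92
DC→V2→U9→S6→G1→K5: 24+15+17+28+32 = 116
… (106 more)
DC→K5→S6→V2→U9→G1: 14+4+6+15+35 = 74  ← best
The minimum is 74.
One shortest path: DC → K5 → S6 → V2 → U9 → G1.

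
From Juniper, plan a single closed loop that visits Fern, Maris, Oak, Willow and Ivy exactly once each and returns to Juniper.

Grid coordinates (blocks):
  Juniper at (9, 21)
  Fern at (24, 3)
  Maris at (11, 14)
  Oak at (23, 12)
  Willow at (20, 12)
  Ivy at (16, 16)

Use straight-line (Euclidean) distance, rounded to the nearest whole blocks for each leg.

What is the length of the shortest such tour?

51 blocks — the shortest possible round trip.

Juniper - Fern - Maris - Oak - Willow - Ivy - Juniper: 23+17+12+3+6+9 = 70
Juniper - Fern - Maris - Oak - Ivy - Willow - Juniper: 23+17+12+8+6+14 = 80
Juniper - Fern - Maris - Willow - Oak - Ivy - Juniper: 23+17+9+3+8+9 = 69
Juniper - Fern - Maris - Willow - Ivy - Oak - Juniper: 23+17+9+6+8+17 = 80
Juniper - Fern - Maris - Ivy - Oak - Willow - Juniper: 23+17+5+8+3+14 = 70
Juniper - Fern - Maris - Ivy - Willow - Oak - Juniper: 23+17+5+6+3+17 = 71
Juniper - Fern - Oak - Maris - Willow - Ivy - Juniper: 23+9+12+9+6+9 = 68
Juniper - Fern - Oak - Maris - Ivy - Willow - Juniper: 23+9+12+5+6+14 = 69
Juniper - Fern - Oak - Willow - Maris - Ivy - Juniper: 23+9+3+9+5+9 = 58
Juniper - Fern - Oak - Willow - Ivy - Maris - Juniper: 23+9+3+6+5+7 = 53
Juniper - Fern - Oak - Ivy - Maris - Willow - Juniper: 23+9+8+5+9+14 = 68
Juniper - Fern - Oak - Ivy - Willow - Maris - Juniper: 23+9+8+6+9+7 = 62
Juniper - Fern - Willow - Maris - Oak - Ivy - Juniper: 23+10+9+12+8+9 = 71
Juniper - Fern - Willow - Maris - Ivy - Oak - Juniper: 23+10+9+5+8+17 = 72
… (46 more)
Juniper - Maris - Fern - Oak - Willow - Ivy - Juniper: 7+17+9+3+6+9 = 51  ← best
The minimum is 51.
One optimal route: Juniper → Maris → Fern → Oak → Willow → Ivy → Juniper (or its reverse).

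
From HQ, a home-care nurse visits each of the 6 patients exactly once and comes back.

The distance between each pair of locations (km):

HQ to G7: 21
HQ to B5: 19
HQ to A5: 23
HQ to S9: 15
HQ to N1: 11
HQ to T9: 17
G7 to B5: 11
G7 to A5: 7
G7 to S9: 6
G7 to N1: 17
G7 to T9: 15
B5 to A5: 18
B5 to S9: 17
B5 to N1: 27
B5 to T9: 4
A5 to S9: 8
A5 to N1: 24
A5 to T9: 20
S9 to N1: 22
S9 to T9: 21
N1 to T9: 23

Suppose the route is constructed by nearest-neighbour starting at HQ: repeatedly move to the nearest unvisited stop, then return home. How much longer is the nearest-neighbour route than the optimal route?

From HQ: N1=11, S9=15, T9=17, B5=19, G7=21, A5=23 → choose N1 (11).
From N1: G7=17, S9=22, T9=23, A5=24, B5=27 → choose G7 (17).
From G7: S9=6, A5=7, B5=11, T9=15 → choose S9 (6).
From S9: A5=8, B5=17, T9=21 → choose A5 (8).
From A5: B5=18, T9=20 → choose B5 (18).
From B5: T9=4 → choose T9 (4).
NN route HQ → N1 → G7 → S9 → A5 → B5 → T9 → HQ costs 81.
Optimal: HQ → S9 → A5 → G7 → B5 → T9 → N1 → HQ costs 79 (by enumerating all 360 distinct tours).
Excess = 81 − 79 = 2.

The nearest-neighbour route is 2 km longer than optimal.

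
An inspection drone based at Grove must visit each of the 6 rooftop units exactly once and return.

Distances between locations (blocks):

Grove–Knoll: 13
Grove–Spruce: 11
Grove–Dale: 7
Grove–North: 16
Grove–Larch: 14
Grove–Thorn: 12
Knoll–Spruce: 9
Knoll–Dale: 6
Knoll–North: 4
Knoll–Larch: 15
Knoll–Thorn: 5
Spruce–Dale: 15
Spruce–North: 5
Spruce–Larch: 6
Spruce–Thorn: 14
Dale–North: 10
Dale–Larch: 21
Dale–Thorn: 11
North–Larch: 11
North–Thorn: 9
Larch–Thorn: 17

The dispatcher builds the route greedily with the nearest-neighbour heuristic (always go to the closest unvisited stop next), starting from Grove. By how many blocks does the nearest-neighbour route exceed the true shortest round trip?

Grove: Dale=7, Spruce=11, Thorn=12, Knoll=13, Larch=14, North=16 ⇒ Dale
Dale: Knoll=6, North=10, Thorn=11, Spruce=15, Larch=21 ⇒ Knoll
Knoll: North=4, Thorn=5, Spruce=9, Larch=15 ⇒ North
North: Spruce=5, Thorn=9, Larch=11 ⇒ Spruce
Spruce: Larch=6, Thorn=14 ⇒ Larch
Larch: Thorn=17 ⇒ Thorn
NN route Grove → Dale → Knoll → North → Spruce → Larch → Thorn → Grove costs 57.
Optimal: Grove → Dale → Knoll → Thorn → North → Spruce → Larch → Grove costs 52 (by enumerating all 360 distinct tours).
Excess = 57 − 52 = 5.

5 blocks longer than the optimal tour.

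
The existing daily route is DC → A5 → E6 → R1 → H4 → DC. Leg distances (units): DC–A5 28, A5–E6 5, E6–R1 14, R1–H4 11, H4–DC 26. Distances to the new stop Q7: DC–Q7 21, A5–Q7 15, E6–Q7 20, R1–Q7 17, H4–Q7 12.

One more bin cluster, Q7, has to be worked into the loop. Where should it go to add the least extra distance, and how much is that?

Insertion cost between consecutive stops i–j is d(i,Q7) + d(Q7,j) − d(i,j):
  between DC and A5: 21 + 15 − 28 = 8
  between A5 and E6: 15 + 20 − 5 = 30
  between E6 and R1: 20 + 17 − 14 = 23
  between R1 and H4: 17 + 12 − 11 = 18
  between H4 and DC: 12 + 21 − 26 = 7
Cheapest insertion is between H4 and DC, adding 7.
New total = 84 + 7 = 91.

+7 — insert Q7 between H4 and DC.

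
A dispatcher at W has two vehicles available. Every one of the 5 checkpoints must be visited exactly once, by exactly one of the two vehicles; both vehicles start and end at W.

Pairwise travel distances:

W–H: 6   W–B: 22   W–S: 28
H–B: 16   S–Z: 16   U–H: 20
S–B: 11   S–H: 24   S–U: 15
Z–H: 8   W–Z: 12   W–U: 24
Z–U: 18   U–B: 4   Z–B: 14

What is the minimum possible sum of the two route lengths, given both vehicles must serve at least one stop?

Minimum combined distance: 79.

Try each way of splitting the stops between the two vehicles (each non-empty) and, for each split, find the best tour for each vehicle:
  {S} + {Z, U, H, B}: 56 + 56 = 112
  {Z} + {S, U, H, B}: 24 + 69 = 93
  {S, Z} + {U, H, B}: 56 + 50 = 106
  {U} + {S, Z, H, B}: 48 + 61 = 109
  {S, U} + {Z, H, B}: 67 + 48 = 115
  {Z, U} + {S, H, B}: 54 + 61 = 115
  … (15 splits in total)
  {H} + {S, Z, U, B}: 12 + 67 = 79  ← best
Best: vehicle 1 W → H → W = 12; vehicle 2 W → Z → S → B → U → W = 67; combined 79.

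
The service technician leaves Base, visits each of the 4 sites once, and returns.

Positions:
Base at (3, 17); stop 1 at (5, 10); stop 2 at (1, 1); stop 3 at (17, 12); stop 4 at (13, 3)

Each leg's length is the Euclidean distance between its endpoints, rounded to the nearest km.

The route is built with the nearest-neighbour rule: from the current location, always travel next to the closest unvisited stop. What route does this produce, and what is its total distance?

From Base: distances to unvisited — stop 1=7, stop 3=15, stop 2=16, stop 4=17. Nearest is stop 1 (7).
From stop 1: distances to unvisited — stop 2=10, stop 4=11, stop 3=12. Nearest is stop 2 (10).
From stop 2: distances to unvisited — stop 4=12, stop 3=19. Nearest is stop 4 (12).
From stop 4: distances to unvisited — stop 3=10. Nearest is stop 3 (10).
Return stop 3→Base: 15.
Total = 7 + 10 + 12 + 10 + 15 = 54.

Total distance 54 km via the nearest-neighbour route Base → stop 1 → stop 2 → stop 4 → stop 3 → Base.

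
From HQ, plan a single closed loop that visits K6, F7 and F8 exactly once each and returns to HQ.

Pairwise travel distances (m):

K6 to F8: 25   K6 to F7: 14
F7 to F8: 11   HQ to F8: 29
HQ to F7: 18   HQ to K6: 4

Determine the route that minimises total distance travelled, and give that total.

Shortest round trip = 58 m.

There are 3 distinct closed tours to check (reversals are equivalent).
HQ - K6 - F7 - F8 - HQ: 4+14+11+29 = 58
HQ - K6 - F8 - F7 - HQ: 4+25+11+18 = 58
HQ - F7 - K6 - F8 - HQ: 18+14+25+29 = 86
The minimum is 58.
One optimal route: HQ → K6 → F7 → F8 → HQ (or its reverse).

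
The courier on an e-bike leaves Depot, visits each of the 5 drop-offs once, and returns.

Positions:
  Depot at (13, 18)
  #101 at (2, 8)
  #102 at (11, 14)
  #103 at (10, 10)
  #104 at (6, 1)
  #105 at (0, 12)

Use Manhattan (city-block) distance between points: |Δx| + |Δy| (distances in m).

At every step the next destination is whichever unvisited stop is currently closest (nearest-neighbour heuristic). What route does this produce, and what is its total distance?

Nearest-neighbour total = 68 m; route Depot → #102 → #103 → #101 → #105 → #104 → Depot.

At Depot the remaining stops are #102 6, #103 11, #105 19, #101 21, #104 24; go to #102.
At #102 the remaining stops are #103 5, #105 13, #101 15, #104 18; go to #103.
At #103 the remaining stops are #101 10, #105 12, #104 13; go to #101.
At #101 the remaining stops are #105 6, #104 11; go to #105.
At #105 the remaining stops are #104 17; go to #104.
Return #104→Depot: 24.
Total = 6 + 5 + 10 + 6 + 17 + 24 = 68.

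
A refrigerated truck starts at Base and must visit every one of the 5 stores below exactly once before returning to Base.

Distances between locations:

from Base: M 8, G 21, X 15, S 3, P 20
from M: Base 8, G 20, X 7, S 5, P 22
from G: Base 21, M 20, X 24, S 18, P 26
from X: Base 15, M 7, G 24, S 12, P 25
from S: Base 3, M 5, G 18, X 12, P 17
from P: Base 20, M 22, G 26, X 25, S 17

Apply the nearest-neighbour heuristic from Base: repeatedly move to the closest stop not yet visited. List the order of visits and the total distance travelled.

From Base: distances to unvisited — S=3, M=8, X=15, P=20, G=21. Nearest is S (3).
From S: distances to unvisited — M=5, X=12, P=17, G=18. Nearest is M (5).
From M: distances to unvisited — X=7, G=20, P=22. Nearest is X (7).
From X: distances to unvisited — G=24, P=25. Nearest is G (24).
From G: distances to unvisited — P=26. Nearest is P (26).
Return P→Base: 20.
Total = 3 + 5 + 7 + 24 + 26 + 20 = 85.

85 along Base → S → M → X → G → P → Base.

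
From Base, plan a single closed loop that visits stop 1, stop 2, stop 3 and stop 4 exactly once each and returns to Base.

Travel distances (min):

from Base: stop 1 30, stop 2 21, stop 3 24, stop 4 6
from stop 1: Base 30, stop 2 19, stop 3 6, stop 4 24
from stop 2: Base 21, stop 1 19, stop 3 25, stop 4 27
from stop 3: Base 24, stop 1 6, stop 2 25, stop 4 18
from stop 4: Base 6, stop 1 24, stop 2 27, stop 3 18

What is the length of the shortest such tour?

Shortest round trip = 70 min.

With 4 stops there are 4!/2 = 12 distinct round trips (a route and its reverse cost the same).
Base-stop 1-stop 2-stop 3-stop 4-Base: 30+19+25+18+6 = 98
Base-stop 1-stop 2-stop 4-stop 3-Base: 30+19+27+18+24 = 118
Base-stop 1-stop 3-stop 2-stop 4-Base: 30+6+25+27+6 = 94
Base-stop 1-stop 3-stop 4-stop 2-Base: 30+6+18+27+21 = 102
Base-stop 1-stop 4-stop 2-stop 3-Base: 30+24+27+25+24 = 130
Base-stop 1-stop 4-stop 3-stop 2-Base: 30+24+18+25+21 = 118
Base-stop 2-stop 1-stop 3-stop 4-Base: 21+19+6+18+6 = 70
Base-stop 2-stop 1-stop 4-stop 3-Base: 21+19+24+18+24 = 106
Base-stop 2-stop 3-stop 1-stop 4-Base: 21+25+6+24+6 = 82
Base-stop 2-stop 4-stop 1-stop 3-Base: 21+27+24+6+24 = 102
Base-stop 3-stop 1-stop 2-stop 4-Base: 24+6+19+27+6 = 82
Base-stop 3-stop 2-stop 1-stop 4-Base: 24+25+19+24+6 = 98
The minimum is 70.
One optimal route: Base → stop 2 → stop 1 → stop 3 → stop 4 → Base (or its reverse).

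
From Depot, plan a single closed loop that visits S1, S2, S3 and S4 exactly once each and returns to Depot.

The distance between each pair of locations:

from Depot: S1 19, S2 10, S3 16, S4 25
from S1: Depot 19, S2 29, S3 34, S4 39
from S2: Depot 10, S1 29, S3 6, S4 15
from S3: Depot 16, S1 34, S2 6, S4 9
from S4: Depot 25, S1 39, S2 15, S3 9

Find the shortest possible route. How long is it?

83 — the shortest possible round trip.

With 4 stops there are 4!/2 = 12 distinct round trips (a route and its reverse cost the same).
Depot - S1 - S2 - S3 - S4 - Depot: 19+29+6+9+25 = 88
Depot - S1 - S2 - S4 - S3 - Depot: 19+29+15+9+16 = 88
Depot - S1 - S3 - S2 - S4 - Depot: 19+34+6+15+25 = 99
Depot - S1 - S3 - S4 - S2 - Depot: 19+34+9+15+10 = 87
Depot - S1 - S4 - S2 - S3 - Depot: 19+39+15+6+16 = 95
Depot - S1 - S4 - S3 - S2 - Depot: 19+39+9+6+10 = 83
Depot - S2 - S1 - S3 - S4 - Depot: 10+29+34+9+25 = 107
Depot - S2 - S1 - S4 - S3 - Depot: 10+29+39+9+16 = 103
Depot - S2 - S3 - S1 - S4 - Depot: 10+6+34+39+25 = 114
Depot - S2 - S4 - S1 - S3 - Depot: 10+15+39+34+16 = 114
Depot - S3 - S1 - S2 - S4 - Depot: 16+34+29+15+25 = 119
Depot - S3 - S2 - S1 - S4 - Depot: 16+6+29+39+25 = 115
The minimum is 83.
One optimal route: Depot → S1 → S4 → S3 → S2 → Depot (or its reverse).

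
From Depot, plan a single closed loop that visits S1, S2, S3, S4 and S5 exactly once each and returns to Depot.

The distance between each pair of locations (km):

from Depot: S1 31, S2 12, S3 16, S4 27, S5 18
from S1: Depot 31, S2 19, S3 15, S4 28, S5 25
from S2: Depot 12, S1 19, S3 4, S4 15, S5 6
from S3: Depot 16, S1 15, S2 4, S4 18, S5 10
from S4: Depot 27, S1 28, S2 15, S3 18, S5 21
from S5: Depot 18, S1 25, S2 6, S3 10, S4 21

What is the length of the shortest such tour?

There are 60 distinct closed tours to check (reversals are equivalent).
Depot-S1-S2-S3-S4-S5-Depot: 31+19+4+18+21+18 = 111
Depot-S1-S2-S3-S5-S4-Depot: 31+19+4+10+21+27 = 112
Depot-S1-S2-S4-S3-S5-Depot: 31+19+15+18+10+18 = 111
Depot-S1-S2-S4-S5-S3-Depot: 31+19+15+21+10+16 = 112
Depot-S1-S2-S5-S3-S4-Depot: 31+19+6+10+18+27 = 111
Depot-S1-S2-S5-S4-S3-Depot: 31+19+6+21+18+16 = 111
Depot-S1-S3-S2-S4-S5-Depot: 31+15+4+15+21+18 = 104
Depot-S1-S3-S2-S5-S4-Depot: 31+15+4+6+21+27 = 104
Depot-S1-S3-S4-S2-S5-Depot: 31+15+18+15+6+18 = 103
Depot-S1-S3-S4-S5-S2-Depot: 31+15+18+21+6+12 = 103
Depot-S1-S3-S5-S2-S4-Depot: 31+15+10+6+15+27 = 104
Depot-S1-S3-S5-S4-S2-Depot: 31+15+10+21+15+12 = 104
Depot-S1-S4-S2-S3-S5-Depot: 31+28+15+4+10+18 = 106
Depot-S1-S4-S2-S5-S3-Depot: 31+28+15+6+10+16 = 106
… (46 more)
Depot-S2-S3-S1-S4-S5-Depot: 12+4+15+28+21+18 = 98  ← best
The minimum is 98.
One optimal route: Depot → S2 → S3 → S1 → S4 → S5 → Depot (or its reverse).

98 km — the shortest possible round trip.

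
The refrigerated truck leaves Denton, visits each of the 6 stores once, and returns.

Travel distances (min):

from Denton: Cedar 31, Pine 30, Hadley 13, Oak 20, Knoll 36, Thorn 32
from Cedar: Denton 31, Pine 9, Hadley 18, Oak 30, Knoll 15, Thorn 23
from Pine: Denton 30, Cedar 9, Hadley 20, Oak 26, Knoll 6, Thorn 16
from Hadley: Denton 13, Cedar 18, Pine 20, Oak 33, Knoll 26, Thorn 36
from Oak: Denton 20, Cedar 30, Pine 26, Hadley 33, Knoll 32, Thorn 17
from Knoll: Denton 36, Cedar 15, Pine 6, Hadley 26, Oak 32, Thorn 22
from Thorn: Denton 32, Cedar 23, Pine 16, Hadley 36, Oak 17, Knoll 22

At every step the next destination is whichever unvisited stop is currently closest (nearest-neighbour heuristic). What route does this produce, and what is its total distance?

From Denton: distances to unvisited — Hadley=13, Oak=20, Pine=30, Cedar=31, Thorn=32, Knoll=36. Nearest is Hadley (13).
From Hadley: distances to unvisited — Cedar=18, Pine=20, Knoll=26, Oak=33, Thorn=36. Nearest is Cedar (18).
From Cedar: distances to unvisited — Pine=9, Knoll=15, Thorn=23, Oak=30. Nearest is Pine (9).
From Pine: distances to unvisited — Knoll=6, Thorn=16, Oak=26. Nearest is Knoll (6).
From Knoll: distances to unvisited — Thorn=22, Oak=32. Nearest is Thorn (22).
From Thorn: distances to unvisited — Oak=17. Nearest is Oak (17).
Return Oak→Denton: 20.
Total = 13 + 18 + 9 + 6 + 22 + 17 + 20 = 105.

105 min along Denton → Hadley → Cedar → Pine → Knoll → Thorn → Oak → Denton.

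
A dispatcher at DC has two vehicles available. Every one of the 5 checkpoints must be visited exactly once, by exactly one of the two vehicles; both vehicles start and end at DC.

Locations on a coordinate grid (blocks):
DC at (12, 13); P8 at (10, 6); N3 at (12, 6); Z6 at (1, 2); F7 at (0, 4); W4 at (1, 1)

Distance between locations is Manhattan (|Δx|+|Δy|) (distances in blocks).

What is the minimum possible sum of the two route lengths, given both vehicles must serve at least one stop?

Minimum combined distance: 62 blocks.

Try each way of splitting the stops between the two vehicles (each non-empty) and, for each split, find the best tour for each vehicle:
  {P8} + {N3, Z6, F7, W4}: 18 + 48 = 66
  {N3} + {P8, Z6, F7, W4}: 14 + 48 = 62
  {P8, N3} + {Z6, F7, W4}: 18 + 48 = 66
  {Z6} + {P8, N3, F7, W4}: 44 + 48 = 92
  {P8, Z6} + {N3, F7, W4}: 44 + 48 = 92
  {N3, Z6} + {P8, F7, W4}: 44 + 48 = 92
  … (15 splits in total)
Best: vehicle 1 DC → N3 → DC = 14; vehicle 2 DC → P8 → Z6 → W4 → F7 → DC = 48; combined 62.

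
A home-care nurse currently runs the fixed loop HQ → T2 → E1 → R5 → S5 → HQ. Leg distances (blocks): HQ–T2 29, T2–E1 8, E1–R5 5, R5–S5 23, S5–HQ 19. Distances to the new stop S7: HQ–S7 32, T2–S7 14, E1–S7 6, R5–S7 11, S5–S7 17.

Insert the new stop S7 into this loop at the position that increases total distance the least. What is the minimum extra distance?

+5 blocks — insert S7 between R5 and S5.

Insertion cost between consecutive stops i–j is d(i,S7) + d(S7,j) − d(i,j):
  between HQ and T2: 32 + 14 − 29 = 17
  between T2 and E1: 14 + 6 − 8 = 12
  between E1 and R5: 6 + 11 − 5 = 12
  between R5 and S5: 11 + 17 − 23 = 5
  between S5 and HQ: 17 + 32 − 19 = 30
Cheapest insertion is between R5 and S5, adding 5.
New total = 84 + 5 = 89.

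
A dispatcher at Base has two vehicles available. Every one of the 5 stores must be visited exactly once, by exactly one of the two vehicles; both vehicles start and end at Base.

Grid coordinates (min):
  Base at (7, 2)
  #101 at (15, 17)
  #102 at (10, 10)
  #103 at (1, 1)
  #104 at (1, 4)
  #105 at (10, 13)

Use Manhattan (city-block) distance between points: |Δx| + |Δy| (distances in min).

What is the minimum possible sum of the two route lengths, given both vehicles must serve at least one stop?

64 min — the smallest possible combined total.

Try each way of splitting the stops between the two vehicles (each non-empty) and, for each split, find the best tour for each vehicle:
  {#101} + {#102, #103, #104, #105}: 46 + 42 = 88
  {#102} + {#101, #103, #104, #105}: 22 + 60 = 82
  {#101, #102} + {#103, #104, #105}: 46 + 42 = 88
  {#103} + {#101, #102, #104, #105}: 14 + 58 = 72
  {#101, #103} + {#102, #104, #105}: 60 + 40 = 100
  {#102, #103} + {#101, #104, #105}: 36 + 58 = 94
  … (15 splits in total)
  {#103, #104} + {#101, #102, #105}: 18 + 46 = 64  ← best
Best: vehicle 1 Base → #103 → #104 → Base = 18; vehicle 2 Base → #101 → #105 → #102 → Base = 46; combined 64.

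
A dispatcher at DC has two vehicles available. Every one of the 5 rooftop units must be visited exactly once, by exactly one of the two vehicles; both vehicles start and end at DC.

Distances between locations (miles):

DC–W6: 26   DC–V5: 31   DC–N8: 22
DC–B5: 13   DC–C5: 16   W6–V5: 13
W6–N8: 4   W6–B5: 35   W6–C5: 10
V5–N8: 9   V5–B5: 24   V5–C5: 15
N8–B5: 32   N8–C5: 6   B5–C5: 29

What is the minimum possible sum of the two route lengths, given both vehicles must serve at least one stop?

There are 2^4 − 1 = 15 ways to divide the 5 stops into two non-empty groups. For each, the best each vehicle can do is its own shortest tour through its group:
  {W6} + {V5, N8, B5, C5}: 52 + 68 = 120
  {V5} + {W6, N8, B5, C5}: 62 + 74 = 136
  {W6, V5} + {N8, B5, C5}: 70 + 67 = 137
  {N8} + {W6, V5, B5, C5}: 44 + 76 = 120
  {W6, N8} + {V5, B5, C5}: 52 + 68 = 120
  {V5, N8} + {W6, B5, C5}: 62 + 74 = 136
  … (15 splits in total)
  {B5} + {W6, V5, N8, C5}: 26 + 70 = 96  ← best
Best: vehicle 1 DC → B5 → DC = 26; vehicle 2 DC → W6 → V5 → N8 → C5 → DC = 70; combined 96.

Minimum combined distance: 96 miles.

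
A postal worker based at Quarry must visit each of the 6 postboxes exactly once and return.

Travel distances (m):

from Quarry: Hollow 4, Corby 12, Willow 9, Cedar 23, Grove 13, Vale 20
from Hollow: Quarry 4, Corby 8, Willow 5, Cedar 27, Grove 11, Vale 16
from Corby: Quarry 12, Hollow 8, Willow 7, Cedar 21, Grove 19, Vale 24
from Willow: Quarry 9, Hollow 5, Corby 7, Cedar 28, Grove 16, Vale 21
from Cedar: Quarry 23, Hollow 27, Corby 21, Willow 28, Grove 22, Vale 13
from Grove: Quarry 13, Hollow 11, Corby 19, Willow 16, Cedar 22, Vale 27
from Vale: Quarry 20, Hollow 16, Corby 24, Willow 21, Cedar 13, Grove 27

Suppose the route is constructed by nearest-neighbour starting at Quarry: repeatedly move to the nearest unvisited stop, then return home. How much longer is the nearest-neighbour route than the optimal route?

From Quarry: Hollow=4, Willow=9, Corby=12, Grove=13, Vale=20, Cedar=23 → choose Hollow (4).
From Hollow: Willow=5, Corby=8, Grove=11, Vale=16, Cedar=27 → choose Willow (5).
From Willow: Corby=7, Grove=16, Vale=21, Cedar=28 → choose Corby (7).
From Corby: Grove=19, Cedar=21, Vale=24 → choose Grove (19).
From Grove: Cedar=22, Vale=27 → choose Cedar (22).
From Cedar: Vale=13 → choose Vale (13).
NN route Quarry → Hollow → Willow → Corby → Grove → Cedar → Vale → Quarry costs 90.
Optimal: Quarry → Hollow → Corby → Willow → Vale → Cedar → Grove → Quarry costs 88 (by enumerating all 360 distinct tours).
Excess = 90 − 88 = 2.

2 m longer than the optimal tour.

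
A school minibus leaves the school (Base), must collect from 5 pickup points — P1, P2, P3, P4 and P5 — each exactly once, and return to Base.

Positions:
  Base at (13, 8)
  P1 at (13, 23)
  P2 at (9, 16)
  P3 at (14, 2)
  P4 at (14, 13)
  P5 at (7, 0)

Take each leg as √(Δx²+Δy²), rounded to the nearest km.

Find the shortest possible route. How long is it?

Base - P1 - P2 - P3 - P4 - P5 - Base: 15+8+15+11+15+10 = 74
Base - P1 - P2 - P3 - P5 - P4 - Base: 15+8+15+7+15+5 = 65
Base - P1 - P2 - P4 - P3 - P5 - Base: 15+8+6+11+7+10 = 57
Base - P1 - P2 - P4 - P5 - P3 - Base: 15+8+6+15+7+6 = 57
Base - P1 - P2 - P5 - P3 - P4 - Base: 15+8+16+7+11+5 = 62
Base - P1 - P2 - P5 - P4 - P3 - Base: 15+8+16+15+11+6 = 71
Base - P1 - P3 - P2 - P4 - P5 - Base: 15+21+15+6+15+10 = 82
Base - P1 - P3 - P2 - P5 - P4 - Base: 15+21+15+16+15+5 = 87
Base - P1 - P3 - P4 - P2 - P5 - Base: 15+21+11+6+16+10 = 79
Base - P1 - P3 - P4 - P5 - P2 - Base: 15+21+11+15+16+9 = 87
Base - P1 - P3 - P5 - P2 - P4 - Base: 15+21+7+16+6+5 = 70
Base - P1 - P3 - P5 - P4 - P2 - Base: 15+21+7+15+6+9 = 73
Base - P1 - P4 - P2 - P3 - P5 - Base: 15+10+6+15+7+10 = 63
Base - P1 - P4 - P2 - P5 - P3 - Base: 15+10+6+16+7+6 = 60
… (46 more)
Base - P3 - P5 - P2 - P1 - P4 - Base: 6+7+16+8+10+5 = 52  ← best
The minimum is 52.
One optimal route: Base → P3 → P5 → P2 → P1 → P4 → Base (or its reverse).

Minimum total distance: 52 km.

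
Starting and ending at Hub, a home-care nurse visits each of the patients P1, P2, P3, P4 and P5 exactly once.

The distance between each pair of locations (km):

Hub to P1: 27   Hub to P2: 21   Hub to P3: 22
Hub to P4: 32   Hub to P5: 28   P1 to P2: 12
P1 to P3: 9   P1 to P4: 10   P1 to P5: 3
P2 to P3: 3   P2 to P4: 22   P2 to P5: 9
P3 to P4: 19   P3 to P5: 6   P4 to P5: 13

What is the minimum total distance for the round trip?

There are 60 distinct closed tours to check (reversals are equivalent).
Hub → P1 → P2 → P3 → P4 → P5 → Hub: 27+12+3+19+13+28 = 102
Hub → P1 → P2 → P3 → P5 → P4 → Hub: 27+12+3+6+13+32 = 93
Hub → P1 → P2 → P4 → P3 → P5 → Hub: 27+12+22+19+6+28 = 114
Hub → P1 → P2 → P4 → P5 → P3 → Hub: 27+12+22+13+6+22 = 102
Hub → P1 → P2 → P5 → P3 → P4 → Hub: 27+12+9+6+19+32 = 105
Hub → P1 → P2 → P5 → P4 → P3 → Hub: 27+12+9+13+19+22 = 102
Hub → P1 → P3 → P2 → P4 → P5 → Hub: 27+9+3+22+13+28 = 102
Hub → P1 → P3 → P2 → P5 → P4 → Hub: 27+9+3+9+13+32 = 93
Hub → P1 → P3 → P4 → P2 → P5 → Hub: 27+9+19+22+9+28 = 114
Hub → P1 → P3 → P4 → P5 → P2 → Hub: 27+9+19+13+9+21 = 98
Hub → P1 → P3 → P5 → P2 → P4 → Hub: 27+9+6+9+22+32 = 105
Hub → P1 → P3 → P5 → P4 → P2 → Hub: 27+9+6+13+22+21 = 98
Hub → P1 → P4 → P2 → P3 → P5 → Hub: 27+10+22+3+6+28 = 96
Hub → P1 → P4 → P2 → P5 → P3 → Hub: 27+10+22+9+6+22 = 96
… (46 more)
Hub → P2 → P3 → P5 → P1 → P4 → Hub: 21+3+6+3+10+32 = 75  ← best
The minimum is 75.
One optimal route: Hub → P2 → P3 → P5 → P1 → P4 → Hub (or its reverse).

Shortest round trip = 75 km.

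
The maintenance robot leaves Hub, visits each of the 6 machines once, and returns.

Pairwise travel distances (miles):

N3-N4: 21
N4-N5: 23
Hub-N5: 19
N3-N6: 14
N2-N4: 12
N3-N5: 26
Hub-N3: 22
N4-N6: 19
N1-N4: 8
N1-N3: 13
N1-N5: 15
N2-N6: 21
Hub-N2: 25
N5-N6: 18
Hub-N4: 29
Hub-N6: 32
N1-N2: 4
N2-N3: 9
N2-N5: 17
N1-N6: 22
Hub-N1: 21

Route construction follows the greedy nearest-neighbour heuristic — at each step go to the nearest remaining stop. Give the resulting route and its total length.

At Hub the remaining stops are N5 19, N1 21, N3 22, N2 25, N4 29, N6 32; go to N5.
At N5 the remaining stops are N1 15, N2 17, N6 18, N4 23, N3 26; go to N1.
At N1 the remaining stops are N2 4, N4 8, N3 13, N6 22; go to N2.
At N2 the remaining stops are N3 9, N4 12, N6 21; go to N3.
At N3 the remaining stops are N6 14, N4 21; go to N6.
At N6 the remaining stops are N4 19; go to N4.
Return N4→Hub: 29.
Total = 19 + 15 + 4 + 9 + 14 + 19 + 29 = 109.

Total distance 109 miles via the nearest-neighbour route Hub → N5 → N1 → N2 → N3 → N6 → N4 → Hub.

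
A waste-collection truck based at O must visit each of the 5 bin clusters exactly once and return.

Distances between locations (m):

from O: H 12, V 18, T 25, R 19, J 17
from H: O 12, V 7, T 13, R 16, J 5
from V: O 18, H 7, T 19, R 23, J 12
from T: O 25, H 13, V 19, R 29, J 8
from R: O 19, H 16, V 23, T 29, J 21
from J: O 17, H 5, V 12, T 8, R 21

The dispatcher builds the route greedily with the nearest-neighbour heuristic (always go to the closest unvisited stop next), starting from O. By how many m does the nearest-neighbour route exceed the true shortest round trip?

The nearest-neighbour route is 1 m longer than optimal.

O: H=12, J=17, V=18, R=19, T=25 ⇒ H
H: J=5, V=7, T=13, R=16 ⇒ J
J: T=8, V=12, R=21 ⇒ T
T: V=19, R=29 ⇒ V
V: R=23 ⇒ R
NN route O → H → J → T → V → R → O costs 86.
Optimal: O → V → T → J → H → R → O costs 85 (by enumerating all 60 distinct tours).
Excess = 86 − 85 = 1.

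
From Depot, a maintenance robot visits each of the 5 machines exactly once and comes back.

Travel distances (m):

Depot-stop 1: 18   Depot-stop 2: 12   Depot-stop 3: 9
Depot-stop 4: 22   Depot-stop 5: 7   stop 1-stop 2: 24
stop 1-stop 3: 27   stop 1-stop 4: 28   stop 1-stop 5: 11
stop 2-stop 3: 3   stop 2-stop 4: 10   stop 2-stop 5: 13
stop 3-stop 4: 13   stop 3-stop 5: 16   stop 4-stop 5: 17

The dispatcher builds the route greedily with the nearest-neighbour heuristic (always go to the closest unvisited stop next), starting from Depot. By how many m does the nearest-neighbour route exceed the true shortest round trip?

The nearest-neighbour route is 12 m longer than optimal.

Depot: stop 5=7, stop 3=9, stop 2=12, stop 1=18, stop 4=22 ⇒ stop 5
stop 5: stop 1=11, stop 2=13, stop 3=16, stop 4=17 ⇒ stop 1
stop 1: stop 2=24, stop 3=27, stop 4=28 ⇒ stop 2
stop 2: stop 3=3, stop 4=10 ⇒ stop 3
stop 3: stop 4=13 ⇒ stop 4
NN route Depot → stop 5 → stop 1 → stop 2 → stop 3 → stop 4 → Depot costs 80.
Optimal: Depot → stop 1 → stop 5 → stop 4 → stop 2 → stop 3 → Depot costs 68 (by enumerating all 60 distinct tours).
Excess = 80 − 68 = 12.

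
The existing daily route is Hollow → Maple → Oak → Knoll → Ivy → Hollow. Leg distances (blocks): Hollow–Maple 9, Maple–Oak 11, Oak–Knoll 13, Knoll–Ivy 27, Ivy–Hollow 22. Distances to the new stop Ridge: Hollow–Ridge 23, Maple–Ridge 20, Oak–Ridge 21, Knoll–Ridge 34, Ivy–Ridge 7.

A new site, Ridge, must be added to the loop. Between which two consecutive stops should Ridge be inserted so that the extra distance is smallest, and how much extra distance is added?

Insertion cost between consecutive stops i–j is d(i,Ridge) + d(Ridge,j) − d(i,j):
  between Hollow and Maple: 23 + 20 − 9 = 34
  between Maple and Oak: 20 + 21 − 11 = 30
  between Oak and Knoll: 21 + 34 − 13 = 42
  between Knoll and Ivy: 34 + 7 − 27 = 14
  between Ivy and Hollow: 7 + 23 − 22 = 8
Cheapest insertion is between Ivy and Hollow, adding 8.
New total = 82 + 8 = 90.

Minimum extra distance: 8 blocks, inserting Ridge between Ivy and Hollow.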